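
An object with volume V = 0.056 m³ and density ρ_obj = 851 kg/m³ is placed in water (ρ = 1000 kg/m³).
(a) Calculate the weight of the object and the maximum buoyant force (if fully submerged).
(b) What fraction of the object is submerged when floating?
(a) W=rho_obj*g*V=851*9.81*0.056=467.5 N; F_B(max)=rho*g*V=1000*9.81*0.056=549.4 N
(b) Floating fraction=rho_obj/rho=851/1000=0.851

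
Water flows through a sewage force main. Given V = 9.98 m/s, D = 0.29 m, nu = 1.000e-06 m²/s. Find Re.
Formula: Re = \frac{V D}{\nu}
Re = 9.98·0.29/1.000e-06 = 2.894e+06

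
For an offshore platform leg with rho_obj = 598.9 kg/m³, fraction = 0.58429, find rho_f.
Formula: f_{sub} = \frac{\rho_{obj}}{\rho_f}
Substituting knowns: 0.58429 = 598.9/rho_f
Solving for rho_f: rho_f = 598.9/0.58429 = 1025 kg/m³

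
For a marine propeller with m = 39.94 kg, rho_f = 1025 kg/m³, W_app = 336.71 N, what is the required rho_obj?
Formula: W_{app} = mg\left(1 - \frac{\rho_f}{\rho_{obj}}\right)
Substituting knowns: 336.71 = 39.94·9.81·(1 − 1025/rho_obj)
Solving for rho_obj: rho_obj = 1025/(1 − 336.71/(39.94·9.81)) = 7289 kg/m³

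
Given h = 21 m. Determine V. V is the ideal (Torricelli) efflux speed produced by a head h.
Formula: V = \sqrt{2 g h}
V = √(2·9.81·21) = 20.3 m/s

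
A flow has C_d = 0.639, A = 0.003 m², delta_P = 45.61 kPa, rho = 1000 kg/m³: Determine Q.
Formula: Q = C_d A \sqrt{\frac{2 \Delta P}{\rho}}
Q = 0.639·0.003·√(2·(45.61·1000)/1000)·1000 = 18.31 L/s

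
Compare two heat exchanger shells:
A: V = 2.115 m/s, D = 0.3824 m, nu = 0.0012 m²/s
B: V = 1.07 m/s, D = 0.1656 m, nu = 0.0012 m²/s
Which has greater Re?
Re(A) = 674, Re(B) = 147.7. Answer: A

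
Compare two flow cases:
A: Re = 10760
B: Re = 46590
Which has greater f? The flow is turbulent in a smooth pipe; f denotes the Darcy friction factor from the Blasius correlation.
f(A) = 0.03103, f(B) = 0.02151. Answer: A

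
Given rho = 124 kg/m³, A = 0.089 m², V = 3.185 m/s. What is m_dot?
Formula: \dot{m} = \rho A V
m_dot = 124·0.089·3.185 = 35.15 kg/s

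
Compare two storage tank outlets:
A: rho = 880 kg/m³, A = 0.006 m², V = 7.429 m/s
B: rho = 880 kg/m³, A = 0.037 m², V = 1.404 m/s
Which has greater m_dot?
m_dot(A) = 39.23 kg/s, m_dot(B) = 45.71 kg/s. Answer: B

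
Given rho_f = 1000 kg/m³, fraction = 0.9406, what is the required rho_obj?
Formula: f_{sub} = \frac{\rho_{obj}}{\rho_f}
Substituting knowns: 0.9406 = rho_obj/1000
Solving for rho_obj: rho_obj = 0.9406·1000 = 940.6 kg/m³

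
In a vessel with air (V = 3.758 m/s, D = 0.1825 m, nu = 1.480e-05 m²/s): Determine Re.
Formula: Re = \frac{V D}{\nu}
Re = 3.758·0.1825/1.480e-05 = 46340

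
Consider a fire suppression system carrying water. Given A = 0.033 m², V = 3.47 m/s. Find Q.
Formula: Q = A V
Q = 0.033·3.47·1000 = 114.5 L/s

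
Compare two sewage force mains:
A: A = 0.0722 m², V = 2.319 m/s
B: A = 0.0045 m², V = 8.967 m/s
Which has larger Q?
Q(A) = 167.4 L/s, Q(B) = 40.35 L/s. Answer: A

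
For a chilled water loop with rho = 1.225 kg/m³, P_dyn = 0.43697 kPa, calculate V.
Formula: P_{dyn} = \frac{1}{2} \rho V^2
Substituting knowns: 0.43697 = 0.5·1.225·V²/1000
Solving for V: V = √(2·(0.43697·1000)/1.225) = 26.71 m/s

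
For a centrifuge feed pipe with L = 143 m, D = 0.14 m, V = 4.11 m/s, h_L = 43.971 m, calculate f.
Formula: h_L = f \frac{L}{D} \frac{V^2}{2g}
Substituting knowns: 43.971 = f·(143/0.14)·4.11²/(2·9.81)
Solving for f: f = 43.971·2·9.81/((143/0.14)·4.11²) = 0.05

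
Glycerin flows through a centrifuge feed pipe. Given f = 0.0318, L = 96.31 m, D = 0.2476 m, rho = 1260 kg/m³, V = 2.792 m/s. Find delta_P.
Formula: \Delta P = f \frac{L}{D} \frac{\rho V^2}{2}
delta_P = 0.0318·(96.31/0.2476)·0.5·1260·2.792²/1000 = 60.75 kPa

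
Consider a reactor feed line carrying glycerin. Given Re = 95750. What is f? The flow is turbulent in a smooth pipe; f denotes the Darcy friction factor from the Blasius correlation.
Formula: f = \frac{0.316}{Re^{0.25}}
f = 0.316/95750^0.25 = 0.01796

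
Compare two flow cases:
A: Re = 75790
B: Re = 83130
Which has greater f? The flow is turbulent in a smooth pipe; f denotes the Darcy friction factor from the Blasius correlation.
f(A) = 0.01905, f(B) = 0.01861. Answer: A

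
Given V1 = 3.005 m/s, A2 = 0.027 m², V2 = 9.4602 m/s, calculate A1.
Formula: V_2 = \frac{A_1 V_1}{A_2}
Substituting knowns: 9.4602 = A1·3.005/0.027
Solving for A1: A1 = 9.4602·0.027/3.005 = 0.085 m²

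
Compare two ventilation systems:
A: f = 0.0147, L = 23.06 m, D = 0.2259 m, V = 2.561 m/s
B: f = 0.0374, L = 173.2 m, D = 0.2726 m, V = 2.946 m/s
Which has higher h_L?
h_L(A) = 0.5016 m, h_L(B) = 10.51 m. Answer: B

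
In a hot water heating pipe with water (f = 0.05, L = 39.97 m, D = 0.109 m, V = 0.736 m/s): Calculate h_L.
Formula: h_L = f \frac{L}{D} \frac{V^2}{2g}
h_L = 0.05·(39.97/0.109)·0.736²/(2·9.81) = 0.5062 m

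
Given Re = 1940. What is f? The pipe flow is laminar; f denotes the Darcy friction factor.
Formula: f = \frac{64}{Re}
f = 64/1940 = 0.03299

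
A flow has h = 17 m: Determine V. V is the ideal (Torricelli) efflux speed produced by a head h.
Formula: V = \sqrt{2 g h}
V = √(2·9.81·17) = 18.26 m/s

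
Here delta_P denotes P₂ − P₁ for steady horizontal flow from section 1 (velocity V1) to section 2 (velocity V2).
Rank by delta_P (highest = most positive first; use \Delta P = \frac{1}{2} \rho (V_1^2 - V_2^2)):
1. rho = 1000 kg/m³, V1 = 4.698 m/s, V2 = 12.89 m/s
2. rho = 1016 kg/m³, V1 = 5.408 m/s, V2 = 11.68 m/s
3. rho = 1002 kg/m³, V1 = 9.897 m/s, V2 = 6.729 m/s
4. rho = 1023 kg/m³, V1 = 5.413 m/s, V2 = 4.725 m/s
Case 1: delta_P = -72.04 kPa
Case 2: delta_P = -54.45 kPa
Case 3: delta_P = 26.39 kPa
Case 4: delta_P = 3.568 kPa
Ranking (highest first): 3, 4, 2, 1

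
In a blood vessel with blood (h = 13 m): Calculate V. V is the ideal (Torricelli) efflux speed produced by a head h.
Formula: V = \sqrt{2 g h}
V = √(2·9.81·13) = 15.97 m/s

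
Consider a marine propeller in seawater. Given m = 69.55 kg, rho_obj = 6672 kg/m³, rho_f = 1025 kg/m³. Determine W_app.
Formula: W_{app} = mg\left(1 - \frac{\rho_f}{\rho_{obj}}\right)
W_app = 69.55·9.81·(1 − 1025/6672) = 577.5 N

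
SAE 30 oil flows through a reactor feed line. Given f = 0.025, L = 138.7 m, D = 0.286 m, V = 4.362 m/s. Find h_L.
Formula: h_L = f \frac{L}{D} \frac{V^2}{2g}
h_L = 0.025·(138.7/0.286)·4.362²/(2·9.81) = 11.76 m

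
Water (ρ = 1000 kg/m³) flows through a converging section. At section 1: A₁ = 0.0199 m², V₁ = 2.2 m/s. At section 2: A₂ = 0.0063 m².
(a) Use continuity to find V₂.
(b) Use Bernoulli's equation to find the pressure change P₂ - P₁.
(a) Continuity: A₁V₁=A₂V₂ -> V₂=A₁V₁/A₂=0.0199*2.2/0.0063=6.95 m/s
(b) Bernoulli: P₂-P₁=0.5*rho*(V₁^2-V₂^2)/1000=0.5*1000*(2.2^2-6.95^2)/1000=-21.73 kPa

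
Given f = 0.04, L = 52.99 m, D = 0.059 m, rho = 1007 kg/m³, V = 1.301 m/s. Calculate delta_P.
Formula: \Delta P = f \frac{L}{D} \frac{\rho V^2}{2}
delta_P = 0.04·(52.99/0.059)·0.5·1007·1.301²/1000 = 30.62 kPa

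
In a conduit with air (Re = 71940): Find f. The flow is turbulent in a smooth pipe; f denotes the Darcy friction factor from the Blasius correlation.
Formula: f = \frac{0.316}{Re^{0.25}}
f = 0.316/71940^0.25 = 0.01929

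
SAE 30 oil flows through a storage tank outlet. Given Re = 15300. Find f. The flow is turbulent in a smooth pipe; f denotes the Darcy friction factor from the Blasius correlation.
Formula: f = \frac{0.316}{Re^{0.25}}
f = 0.316/15300^0.25 = 0.02841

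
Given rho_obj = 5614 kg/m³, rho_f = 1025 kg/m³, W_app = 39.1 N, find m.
Formula: W_{app} = mg\left(1 - \frac{\rho_f}{\rho_{obj}}\right)
Substituting knowns: 39.1 = m·9.81·(1 − 1025/5614)
Solving for m: m = 39.1/(9.81·(1 − 1025/5614)) = 4.876 kg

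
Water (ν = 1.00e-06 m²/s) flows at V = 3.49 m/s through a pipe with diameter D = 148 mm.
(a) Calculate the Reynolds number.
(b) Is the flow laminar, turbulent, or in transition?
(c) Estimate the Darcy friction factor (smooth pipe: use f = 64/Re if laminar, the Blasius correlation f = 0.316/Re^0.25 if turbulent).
(a) Re = V·D/ν = 3.49·0.148/1.00e-06 = 516520
(b) Flow regime: turbulent (Re > 4000)
(c) Friction factor: f = 0.316/Re^0.25 = 0.316/516520^0.25 = 0.01179 (Blasius is strictly valid for Re ≲ 1e5; used here as the smooth-pipe estimate the problem specifies)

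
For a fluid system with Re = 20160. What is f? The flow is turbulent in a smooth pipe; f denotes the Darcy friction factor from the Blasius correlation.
Formula: f = \frac{0.316}{Re^{0.25}}
f = 0.316/20160^0.25 = 0.02652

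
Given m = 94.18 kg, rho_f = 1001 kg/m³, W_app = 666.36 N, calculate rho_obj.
Formula: W_{app} = mg\left(1 - \frac{\rho_f}{\rho_{obj}}\right)
Substituting knowns: 666.36 = 94.18·9.81·(1 − 1001/rho_obj)
Solving for rho_obj: rho_obj = 1001/(1 − 666.36/(94.18·9.81)) = 3591 kg/m³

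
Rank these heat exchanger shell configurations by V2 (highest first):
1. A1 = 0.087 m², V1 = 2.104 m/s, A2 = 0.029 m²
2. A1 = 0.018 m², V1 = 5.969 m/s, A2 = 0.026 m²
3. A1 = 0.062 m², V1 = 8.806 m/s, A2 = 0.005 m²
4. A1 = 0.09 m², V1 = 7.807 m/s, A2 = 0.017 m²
Case 1: V2 = 6.312 m/s
Case 2: V2 = 4.132 m/s
Case 3: V2 = 109.2 m/s
Case 4: V2 = 41.33 m/s
Ranking (highest first): 3, 4, 1, 2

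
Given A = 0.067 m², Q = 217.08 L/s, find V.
Formula: Q = A V
Substituting knowns: 217.08 = 0.067·V·1000
Solving for V: V = (217.08/1000)/0.067 = 3.24 m/s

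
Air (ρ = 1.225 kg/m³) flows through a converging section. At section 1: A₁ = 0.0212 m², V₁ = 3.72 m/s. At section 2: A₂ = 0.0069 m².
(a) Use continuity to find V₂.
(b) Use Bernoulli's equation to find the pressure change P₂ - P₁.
(a) Continuity: A₁V₁=A₂V₂ -> V₂=A₁V₁/A₂=0.0212*3.72/0.0069=11.43 m/s
(b) Bernoulli: P₂-P₁=0.5*rho*(V₁^2-V₂^2)/1000=0.5*1.225*(3.72^2-11.43^2)/1000=-0.07154 kPa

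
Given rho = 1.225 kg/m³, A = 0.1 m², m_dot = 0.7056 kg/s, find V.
Formula: \dot{m} = \rho A V
Substituting knowns: 0.7056 = 1.225·0.1·V
Solving for V: V = 0.7056/(1.225·0.1) = 5.76 m/s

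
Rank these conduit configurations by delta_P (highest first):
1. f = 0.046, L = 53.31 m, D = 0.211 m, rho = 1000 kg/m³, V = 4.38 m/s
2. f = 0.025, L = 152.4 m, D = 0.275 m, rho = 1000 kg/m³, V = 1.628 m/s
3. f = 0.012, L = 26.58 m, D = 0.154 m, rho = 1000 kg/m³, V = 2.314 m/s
Case 1: delta_P = 111.5 kPa
Case 2: delta_P = 18.36 kPa
Case 3: delta_P = 5.545 kPa
Ranking (highest first): 1, 2, 3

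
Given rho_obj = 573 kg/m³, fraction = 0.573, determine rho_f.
Formula: f_{sub} = \frac{\rho_{obj}}{\rho_f}
Substituting knowns: 0.573 = 573/rho_f
Solving for rho_f: rho_f = 573/0.573 = 1000 kg/m³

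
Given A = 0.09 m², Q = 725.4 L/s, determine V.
Formula: Q = A V
Substituting knowns: 725.4 = 0.09·V·1000
Solving for V: V = (725.4/1000)/0.09 = 8.06 m/s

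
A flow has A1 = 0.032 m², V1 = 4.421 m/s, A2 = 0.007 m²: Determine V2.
Formula: V_2 = \frac{A_1 V_1}{A_2}
V2 = 0.032·4.421/0.007 = 20.21 m/s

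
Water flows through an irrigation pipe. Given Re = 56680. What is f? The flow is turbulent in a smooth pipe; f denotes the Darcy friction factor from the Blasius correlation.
Formula: f = \frac{0.316}{Re^{0.25}}
f = 0.316/56680^0.25 = 0.02048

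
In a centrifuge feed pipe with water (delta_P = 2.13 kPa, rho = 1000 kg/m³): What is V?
Formula: V = \sqrt{\frac{2 \Delta P}{\rho}}
V = √(2·(2.13·1000)/1000) = 2.064 m/s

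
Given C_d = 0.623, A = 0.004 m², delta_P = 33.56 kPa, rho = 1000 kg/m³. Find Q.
Formula: Q = C_d A \sqrt{\frac{2 \Delta P}{\rho}}
Q = 0.623·0.004·√(2·(33.56·1000)/1000)·1000 = 20.42 L/s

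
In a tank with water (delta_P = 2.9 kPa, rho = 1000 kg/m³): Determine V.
Formula: V = \sqrt{\frac{2 \Delta P}{\rho}}
V = √(2·(2.9·1000)/1000) = 2.408 m/s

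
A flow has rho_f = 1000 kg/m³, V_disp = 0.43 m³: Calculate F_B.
Formula: F_B = \rho_f g V_{disp}
F_B = 1000·9.81·0.43 = 4218 N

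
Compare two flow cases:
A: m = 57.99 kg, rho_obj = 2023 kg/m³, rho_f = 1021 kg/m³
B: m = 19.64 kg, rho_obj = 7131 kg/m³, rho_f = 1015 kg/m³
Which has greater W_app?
W_app(A) = 281.8 N, W_app(B) = 165.2 N. Answer: A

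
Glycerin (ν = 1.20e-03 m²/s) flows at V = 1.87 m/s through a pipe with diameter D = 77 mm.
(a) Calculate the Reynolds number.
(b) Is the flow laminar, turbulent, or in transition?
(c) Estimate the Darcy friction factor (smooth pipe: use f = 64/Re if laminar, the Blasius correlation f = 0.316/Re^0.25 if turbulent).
(a) Re = V·D/ν = 1.87·0.077/1.20e-03 = 119.99
(b) Flow regime: laminar (Re < 2300)
(c) Friction factor: f = 64/Re = 64/119.99 = 0.5334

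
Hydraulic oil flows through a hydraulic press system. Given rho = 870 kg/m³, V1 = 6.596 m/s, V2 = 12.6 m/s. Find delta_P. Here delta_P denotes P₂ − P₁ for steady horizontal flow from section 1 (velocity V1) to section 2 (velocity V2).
Formula: \Delta P = \frac{1}{2} \rho (V_1^2 - V_2^2)
delta_P = 0.5·870·(6.596² − 12.6²)/1000 = -50.13 kPa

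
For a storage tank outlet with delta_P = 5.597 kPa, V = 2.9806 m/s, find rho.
Formula: V = \sqrt{\frac{2 \Delta P}{\rho}}
Substituting knowns: 2.9806 = √(2·(5.597·1000)/rho)
Solving for rho: rho = 2·(5.597·1000)/2.9806² = 1260 kg/m³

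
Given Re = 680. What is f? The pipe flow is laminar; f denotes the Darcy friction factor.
Formula: f = \frac{64}{Re}
f = 64/680 = 0.09412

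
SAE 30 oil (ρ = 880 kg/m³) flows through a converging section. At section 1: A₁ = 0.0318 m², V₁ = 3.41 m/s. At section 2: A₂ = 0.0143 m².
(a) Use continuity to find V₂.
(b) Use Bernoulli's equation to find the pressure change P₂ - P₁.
(a) Continuity: A₁V₁=A₂V₂ -> V₂=A₁V₁/A₂=0.0318*3.41/0.0143=7.58 m/s
(b) Bernoulli: P₂-P₁=0.5*rho*(V₁^2-V₂^2)/1000=0.5*880*(3.41^2-7.58^2)/1000=-20.16 kPa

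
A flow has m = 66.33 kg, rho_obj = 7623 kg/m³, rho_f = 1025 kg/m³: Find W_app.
Formula: W_{app} = mg\left(1 - \frac{\rho_f}{\rho_{obj}}\right)
W_app = 66.33·9.81·(1 − 1025/7623) = 563.2 N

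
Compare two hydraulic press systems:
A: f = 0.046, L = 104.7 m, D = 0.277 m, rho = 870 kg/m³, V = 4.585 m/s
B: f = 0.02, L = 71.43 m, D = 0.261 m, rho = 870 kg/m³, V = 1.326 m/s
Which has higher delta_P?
delta_P(A) = 159 kPa, delta_P(B) = 4.186 kPa. Answer: A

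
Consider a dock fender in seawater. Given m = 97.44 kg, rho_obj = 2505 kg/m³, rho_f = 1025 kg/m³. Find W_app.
Formula: W_{app} = mg\left(1 - \frac{\rho_f}{\rho_{obj}}\right)
W_app = 97.44·9.81·(1 − 1025/2505) = 564.8 N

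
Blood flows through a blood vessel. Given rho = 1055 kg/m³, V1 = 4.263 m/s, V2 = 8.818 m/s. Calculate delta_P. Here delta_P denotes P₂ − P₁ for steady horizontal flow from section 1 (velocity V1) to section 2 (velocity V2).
Formula: \Delta P = \frac{1}{2} \rho (V_1^2 - V_2^2)
delta_P = 0.5·1055·(4.263² − 8.818²)/1000 = -31.43 kPa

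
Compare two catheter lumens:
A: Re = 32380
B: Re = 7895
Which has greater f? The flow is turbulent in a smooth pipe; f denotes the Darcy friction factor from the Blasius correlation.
f(A) = 0.02356, f(B) = 0.03352. Answer: B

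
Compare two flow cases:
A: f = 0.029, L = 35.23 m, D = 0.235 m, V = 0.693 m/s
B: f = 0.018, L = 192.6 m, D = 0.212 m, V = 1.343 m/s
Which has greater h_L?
h_L(A) = 0.1064 m, h_L(B) = 1.503 m. Answer: B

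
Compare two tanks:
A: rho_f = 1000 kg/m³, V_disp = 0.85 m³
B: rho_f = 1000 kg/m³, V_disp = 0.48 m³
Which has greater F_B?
F_B(A) = 8338 N, F_B(B) = 4709 N. Answer: A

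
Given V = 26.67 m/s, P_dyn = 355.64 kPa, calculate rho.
Formula: P_{dyn} = \frac{1}{2} \rho V^2
Substituting knowns: 355.64 = 0.5·rho·26.67²/1000
Solving for rho: rho = 2·(355.64·1000)/26.67² = 1000 kg/m³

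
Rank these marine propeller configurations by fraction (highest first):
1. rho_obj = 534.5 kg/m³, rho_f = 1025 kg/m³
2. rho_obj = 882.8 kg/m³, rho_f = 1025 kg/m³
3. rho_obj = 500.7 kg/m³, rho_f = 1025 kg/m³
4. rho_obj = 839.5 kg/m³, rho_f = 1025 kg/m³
Case 1: fraction = 0.5215
Case 2: fraction = 0.8613
Case 3: fraction = 0.4885
Case 4: fraction = 0.819
Ranking (highest first): 2, 4, 1, 3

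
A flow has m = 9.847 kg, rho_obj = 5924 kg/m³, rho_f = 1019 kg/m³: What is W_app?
Formula: W_{app} = mg\left(1 - \frac{\rho_f}{\rho_{obj}}\right)
W_app = 9.847·9.81·(1 − 1019/5924) = 79.98 N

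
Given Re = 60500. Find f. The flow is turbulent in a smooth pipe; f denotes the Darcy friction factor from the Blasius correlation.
Formula: f = \frac{0.316}{Re^{0.25}}
f = 0.316/60500^0.25 = 0.02015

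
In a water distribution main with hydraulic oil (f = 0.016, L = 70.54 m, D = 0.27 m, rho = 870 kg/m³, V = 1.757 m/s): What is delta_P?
Formula: \Delta P = f \frac{L}{D} \frac{\rho V^2}{2}
delta_P = 0.016·(70.54/0.27)·0.5·870·1.757²/1000 = 5.613 kPa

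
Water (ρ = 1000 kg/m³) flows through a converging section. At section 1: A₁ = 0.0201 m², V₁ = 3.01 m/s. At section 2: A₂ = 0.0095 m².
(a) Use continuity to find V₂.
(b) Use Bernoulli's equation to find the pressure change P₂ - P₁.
(a) Continuity: A₁V₁=A₂V₂ -> V₂=A₁V₁/A₂=0.0201*3.01/0.0095=6.37 m/s
(b) Bernoulli: P₂-P₁=0.5*rho*(V₁^2-V₂^2)/1000=0.5*1000*(3.01^2-6.37^2)/1000=-15.76 kPa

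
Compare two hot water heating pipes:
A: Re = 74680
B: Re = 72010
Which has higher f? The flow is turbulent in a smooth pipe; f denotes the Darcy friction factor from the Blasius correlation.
f(A) = 0.01912, f(B) = 0.01929. Answer: B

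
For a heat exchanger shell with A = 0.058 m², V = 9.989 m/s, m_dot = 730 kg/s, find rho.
Formula: \dot{m} = \rho A V
Substituting knowns: 730 = rho·0.058·9.989
Solving for rho: rho = 730/(0.058·9.989) = 1260 kg/m³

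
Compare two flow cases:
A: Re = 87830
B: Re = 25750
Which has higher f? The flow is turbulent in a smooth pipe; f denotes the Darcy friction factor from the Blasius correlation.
f(A) = 0.01836, f(B) = 0.02495. Answer: B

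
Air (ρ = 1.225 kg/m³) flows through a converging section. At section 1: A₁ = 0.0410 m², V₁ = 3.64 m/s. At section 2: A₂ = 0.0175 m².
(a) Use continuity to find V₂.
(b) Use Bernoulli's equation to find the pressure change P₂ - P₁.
(a) Continuity: A₁V₁=A₂V₂ -> V₂=A₁V₁/A₂=0.0410*3.64/0.0175=8.53 m/s
(b) Bernoulli: P₂-P₁=0.5*rho*(V₁^2-V₂^2)/1000=0.5*1.225*(3.64^2-8.53^2)/1000=-0.03645 kPa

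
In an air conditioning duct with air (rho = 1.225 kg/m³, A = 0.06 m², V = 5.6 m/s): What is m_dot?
Formula: \dot{m} = \rho A V
m_dot = 1.225·0.06·5.6 = 0.4116 kg/s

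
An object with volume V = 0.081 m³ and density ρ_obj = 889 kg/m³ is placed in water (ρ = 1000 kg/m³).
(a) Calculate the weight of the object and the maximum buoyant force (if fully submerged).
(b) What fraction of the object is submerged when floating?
(a) W=rho_obj*g*V=889*9.81*0.081=706.4 N; F_B(max)=rho*g*V=1000*9.81*0.081=794.6 N
(b) Floating fraction=rho_obj/rho=889/1000=0.889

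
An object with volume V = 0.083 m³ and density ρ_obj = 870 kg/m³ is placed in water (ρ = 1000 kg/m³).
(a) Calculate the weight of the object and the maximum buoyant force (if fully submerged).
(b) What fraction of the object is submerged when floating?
(a) W=rho_obj*g*V=870*9.81*0.083=708.4 N; F_B(max)=rho*g*V=1000*9.81*0.083=814.2 N
(b) Floating fraction=rho_obj/rho=870/1000=0.870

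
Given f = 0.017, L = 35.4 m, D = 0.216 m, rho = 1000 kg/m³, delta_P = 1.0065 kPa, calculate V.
Formula: \Delta P = f \frac{L}{D} \frac{\rho V^2}{2}
Substituting knowns: 1.0065 = 0.017·(35.4/0.216)·0.5·1000·V²/1000
Solving for V: V = √((1.0065·1000)/(0.017·(35.4/0.216)·0.5·1000)) = 0.85 m/s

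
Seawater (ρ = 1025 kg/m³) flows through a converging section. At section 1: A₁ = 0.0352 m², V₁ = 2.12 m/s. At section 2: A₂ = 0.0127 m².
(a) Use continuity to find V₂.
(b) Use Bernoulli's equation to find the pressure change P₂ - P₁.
(a) Continuity: A₁V₁=A₂V₂ -> V₂=A₁V₁/A₂=0.0352*2.12/0.0127=5.88 m/s
(b) Bernoulli: P₂-P₁=0.5*rho*(V₁^2-V₂^2)/1000=0.5*1025*(2.12^2-5.88^2)/1000=-15.42 kPa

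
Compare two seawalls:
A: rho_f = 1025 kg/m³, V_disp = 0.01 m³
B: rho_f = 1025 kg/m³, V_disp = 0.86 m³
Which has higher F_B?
F_B(A) = 100.6 N, F_B(B) = 8648 N. Answer: B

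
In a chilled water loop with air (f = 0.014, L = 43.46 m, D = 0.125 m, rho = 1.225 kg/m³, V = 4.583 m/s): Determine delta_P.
Formula: \Delta P = f \frac{L}{D} \frac{\rho V^2}{2}
delta_P = 0.014·(43.46/0.125)·0.5·1.225·4.583²/1000 = 0.06262 kPa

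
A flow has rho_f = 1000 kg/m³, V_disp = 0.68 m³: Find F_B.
Formula: F_B = \rho_f g V_{disp}
F_B = 1000·9.81·0.68 = 6671 N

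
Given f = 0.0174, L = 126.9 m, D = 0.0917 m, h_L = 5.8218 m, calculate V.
Formula: h_L = f \frac{L}{D} \frac{V^2}{2g}
Substituting knowns: 5.8218 = 0.0174·(126.9/0.0917)·V²/(2·9.81)
Solving for V: V = √(5.8218·2·9.81/(0.0174·(126.9/0.0917))) = 2.178 m/s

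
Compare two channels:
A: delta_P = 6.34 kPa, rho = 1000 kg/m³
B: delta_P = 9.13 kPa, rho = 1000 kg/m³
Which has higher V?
V(A) = 3.561 m/s, V(B) = 4.273 m/s. Answer: B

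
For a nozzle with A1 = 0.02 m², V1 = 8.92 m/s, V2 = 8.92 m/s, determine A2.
Formula: V_2 = \frac{A_1 V_1}{A_2}
Substituting knowns: 8.92 = 0.02·8.92/A2
Solving for A2: A2 = 0.02·8.92/8.92 = 0.02 m²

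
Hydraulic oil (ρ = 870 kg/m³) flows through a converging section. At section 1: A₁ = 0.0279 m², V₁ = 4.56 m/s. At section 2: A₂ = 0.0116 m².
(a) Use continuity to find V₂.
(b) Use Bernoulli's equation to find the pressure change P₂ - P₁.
(a) Continuity: A₁V₁=A₂V₂ -> V₂=A₁V₁/A₂=0.0279*4.56/0.0116=10.97 m/s
(b) Bernoulli: P₂-P₁=0.5*rho*(V₁^2-V₂^2)/1000=0.5*870*(4.56^2-10.97^2)/1000=-43.3 kPa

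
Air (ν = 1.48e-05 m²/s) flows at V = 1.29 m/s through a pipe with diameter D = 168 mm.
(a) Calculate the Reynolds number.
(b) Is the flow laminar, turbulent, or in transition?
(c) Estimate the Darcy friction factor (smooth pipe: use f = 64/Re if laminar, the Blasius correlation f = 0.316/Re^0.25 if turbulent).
(a) Re = V·D/ν = 1.29·0.168/1.48e-05 = 14643
(b) Flow regime: turbulent (Re > 4000)
(c) Friction factor: f = 0.316/Re^0.25 = 0.316/14643^0.25 = 0.02873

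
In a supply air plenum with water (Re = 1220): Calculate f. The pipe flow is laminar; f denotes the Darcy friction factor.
Formula: f = \frac{64}{Re}
f = 64/1220 = 0.05246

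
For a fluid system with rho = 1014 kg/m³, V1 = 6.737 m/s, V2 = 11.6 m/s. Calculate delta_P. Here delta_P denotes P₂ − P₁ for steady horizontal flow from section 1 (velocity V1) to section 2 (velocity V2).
Formula: \Delta P = \frac{1}{2} \rho (V_1^2 - V_2^2)
delta_P = 0.5·1014·(6.737² − 11.6²)/1000 = -45.21 kPa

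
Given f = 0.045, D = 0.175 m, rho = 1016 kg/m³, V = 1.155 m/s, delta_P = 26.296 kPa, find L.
Formula: \Delta P = f \frac{L}{D} \frac{\rho V^2}{2}
Substituting knowns: 26.296 = 0.045·(L/0.175)·0.5·1016·1.155²/1000
Solving for L: L = (26.296·1000)·0.175/(0.045·0.5·1016·1.155²) = 150.9 m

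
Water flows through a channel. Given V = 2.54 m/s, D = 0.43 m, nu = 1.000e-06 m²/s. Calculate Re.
Formula: Re = \frac{V D}{\nu}
Re = 2.54·0.43/1.000e-06 = 1.092e+06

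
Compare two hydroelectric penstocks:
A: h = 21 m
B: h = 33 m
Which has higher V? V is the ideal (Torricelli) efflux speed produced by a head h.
V(A) = 20.3 m/s, V(B) = 25.45 m/s. Answer: B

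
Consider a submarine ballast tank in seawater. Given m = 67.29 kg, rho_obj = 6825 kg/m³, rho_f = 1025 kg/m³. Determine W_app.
Formula: W_{app} = mg\left(1 - \frac{\rho_f}{\rho_{obj}}\right)
W_app = 67.29·9.81·(1 − 1025/6825) = 561 N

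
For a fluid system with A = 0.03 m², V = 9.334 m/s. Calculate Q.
Formula: Q = A V
Q = 0.03·9.334·1000 = 280 L/s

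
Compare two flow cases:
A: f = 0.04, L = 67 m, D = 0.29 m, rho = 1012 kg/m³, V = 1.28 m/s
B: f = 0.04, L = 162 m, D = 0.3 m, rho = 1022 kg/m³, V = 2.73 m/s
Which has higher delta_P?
delta_P(A) = 7.661 kPa, delta_P(B) = 82.26 kPa. Answer: B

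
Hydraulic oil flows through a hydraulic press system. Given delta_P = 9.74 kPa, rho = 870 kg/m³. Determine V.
Formula: V = \sqrt{\frac{2 \Delta P}{\rho}}
V = √(2·(9.74·1000)/870) = 4.732 m/s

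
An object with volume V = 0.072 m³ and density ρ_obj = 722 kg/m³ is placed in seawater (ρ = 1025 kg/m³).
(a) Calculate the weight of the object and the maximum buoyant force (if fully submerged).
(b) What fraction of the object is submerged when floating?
(a) W=rho_obj*g*V=722*9.81*0.072=510.0 N; F_B(max)=rho*g*V=1025*9.81*0.072=724.0 N
(b) Floating fraction=rho_obj/rho=722/1025=0.704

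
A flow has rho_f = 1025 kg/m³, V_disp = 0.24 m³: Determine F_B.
Formula: F_B = \rho_f g V_{disp}
F_B = 1025·9.81·0.24 = 2413 N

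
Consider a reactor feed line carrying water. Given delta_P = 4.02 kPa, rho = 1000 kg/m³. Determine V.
Formula: V = \sqrt{\frac{2 \Delta P}{\rho}}
V = √(2·(4.02·1000)/1000) = 2.835 m/s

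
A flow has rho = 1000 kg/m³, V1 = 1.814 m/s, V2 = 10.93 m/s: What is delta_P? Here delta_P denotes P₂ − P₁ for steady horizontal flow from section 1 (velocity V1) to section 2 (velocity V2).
Formula: \Delta P = \frac{1}{2} \rho (V_1^2 - V_2^2)
delta_P = 0.5·1000·(1.814² − 10.93²)/1000 = -58.09 kPa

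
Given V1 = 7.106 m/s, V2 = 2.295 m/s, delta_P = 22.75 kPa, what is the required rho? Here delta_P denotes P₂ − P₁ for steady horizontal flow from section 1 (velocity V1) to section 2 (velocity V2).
Formula: \Delta P = \frac{1}{2} \rho (V_1^2 - V_2^2)
Substituting knowns: 22.75 = 0.5·rho·(7.106² − 2.295²)/1000
Solving for rho: rho = 2·(22.75·1000)/(7.106² − 2.295²) = 1006 kg/m³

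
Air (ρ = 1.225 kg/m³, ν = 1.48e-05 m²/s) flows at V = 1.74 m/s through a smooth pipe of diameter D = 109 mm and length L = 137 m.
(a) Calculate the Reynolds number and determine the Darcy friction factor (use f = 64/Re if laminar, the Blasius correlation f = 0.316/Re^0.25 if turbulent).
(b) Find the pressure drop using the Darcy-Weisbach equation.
(a) Re = V·D/ν = 1.74·0.109/1.48e-05 = 12815 → turbulent (Re > 4000); f = 0.316/Re^0.25 = 0.316/12815^0.25 = 0.0297
(b) Darcy-Weisbach: ΔP = f·(L/D)·½ρV²/1000 = 0.0297·(137/0.109)·½·1.225·1.74²/1000 = 0.06922 kPa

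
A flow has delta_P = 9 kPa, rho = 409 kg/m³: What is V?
Formula: V = \sqrt{\frac{2 \Delta P}{\rho}}
V = √(2·(9·1000)/409) = 6.634 m/s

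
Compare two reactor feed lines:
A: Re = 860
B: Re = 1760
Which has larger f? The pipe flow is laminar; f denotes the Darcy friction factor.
f(A) = 0.07442, f(B) = 0.03636. Answer: A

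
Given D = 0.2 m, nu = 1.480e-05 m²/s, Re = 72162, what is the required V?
Formula: Re = \frac{V D}{\nu}
Substituting knowns: 72162 = V·0.2/1.480e-05
Solving for V: V = 72162·1.480e-05/0.2 = 5.34 m/s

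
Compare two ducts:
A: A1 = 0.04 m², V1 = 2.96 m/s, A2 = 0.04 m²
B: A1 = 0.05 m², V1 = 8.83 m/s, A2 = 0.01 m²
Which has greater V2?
V2(A) = 2.96 m/s, V2(B) = 44.15 m/s. Answer: B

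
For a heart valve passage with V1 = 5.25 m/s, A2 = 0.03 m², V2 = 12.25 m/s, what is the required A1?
Formula: V_2 = \frac{A_1 V_1}{A_2}
Substituting knowns: 12.25 = A1·5.25/0.03
Solving for A1: A1 = 12.25·0.03/5.25 = 0.07 m²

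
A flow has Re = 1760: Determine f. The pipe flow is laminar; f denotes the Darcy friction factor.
Formula: f = \frac{64}{Re}
f = 64/1760 = 0.03636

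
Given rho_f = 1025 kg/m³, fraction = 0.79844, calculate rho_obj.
Formula: f_{sub} = \frac{\rho_{obj}}{\rho_f}
Substituting knowns: 0.79844 = rho_obj/1025
Solving for rho_obj: rho_obj = 0.79844·1025 = 818.4 kg/m³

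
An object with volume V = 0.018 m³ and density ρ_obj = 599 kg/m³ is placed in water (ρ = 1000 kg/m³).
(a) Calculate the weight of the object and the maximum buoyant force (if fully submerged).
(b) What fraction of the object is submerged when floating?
(a) W=rho_obj*g*V=599*9.81*0.018=105.8 N; F_B(max)=rho*g*V=1000*9.81*0.018=176.6 N
(b) Floating fraction=rho_obj/rho=599/1000=0.599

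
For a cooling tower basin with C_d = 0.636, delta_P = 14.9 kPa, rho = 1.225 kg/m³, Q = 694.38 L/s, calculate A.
Formula: Q = C_d A \sqrt{\frac{2 \Delta P}{\rho}}
Substituting knowns: 694.38 = 0.636·A·√(2·(14.9·1000)/1.225)·1000
Solving for A: A = (694.38/1000)/(0.636·√(2·(14.9·1000)/1.225)) = 0.007 m²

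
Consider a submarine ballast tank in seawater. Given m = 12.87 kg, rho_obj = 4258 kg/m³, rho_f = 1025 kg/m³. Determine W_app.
Formula: W_{app} = mg\left(1 - \frac{\rho_f}{\rho_{obj}}\right)
W_app = 12.87·9.81·(1 − 1025/4258) = 95.86 N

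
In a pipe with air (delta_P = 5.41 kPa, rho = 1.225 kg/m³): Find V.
Formula: V = \sqrt{\frac{2 \Delta P}{\rho}}
V = √(2·(5.41·1000)/1.225) = 93.98 m/s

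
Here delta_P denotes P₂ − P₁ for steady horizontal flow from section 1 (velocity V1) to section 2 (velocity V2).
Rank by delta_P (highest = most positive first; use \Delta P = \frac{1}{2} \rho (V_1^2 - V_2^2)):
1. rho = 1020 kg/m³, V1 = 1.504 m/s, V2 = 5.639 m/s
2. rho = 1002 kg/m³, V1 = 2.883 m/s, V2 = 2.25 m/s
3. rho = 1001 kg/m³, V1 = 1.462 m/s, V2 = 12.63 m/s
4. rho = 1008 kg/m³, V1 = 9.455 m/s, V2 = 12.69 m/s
Case 1: delta_P = -15.06 kPa
Case 2: delta_P = 1.628 kPa
Case 3: delta_P = -78.77 kPa
Case 4: delta_P = -36.11 kPa
Ranking (highest first): 2, 1, 4, 3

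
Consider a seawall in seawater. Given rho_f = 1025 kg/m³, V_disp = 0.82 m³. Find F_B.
Formula: F_B = \rho_f g V_{disp}
F_B = 1025·9.81·0.82 = 8245 N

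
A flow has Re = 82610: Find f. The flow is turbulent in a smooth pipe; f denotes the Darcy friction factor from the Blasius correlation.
Formula: f = \frac{0.316}{Re^{0.25}}
f = 0.316/82610^0.25 = 0.01864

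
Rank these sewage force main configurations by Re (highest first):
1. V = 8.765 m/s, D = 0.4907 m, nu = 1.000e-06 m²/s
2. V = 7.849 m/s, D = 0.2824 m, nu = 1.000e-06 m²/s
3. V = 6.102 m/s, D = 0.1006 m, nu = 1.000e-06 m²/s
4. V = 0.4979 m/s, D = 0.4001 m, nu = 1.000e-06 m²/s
Case 1: Re = 4.301e+06
Case 2: Re = 2.217e+06
Case 3: Re = 613861
Case 4: Re = 199210
Ranking (highest first): 1, 2, 3, 4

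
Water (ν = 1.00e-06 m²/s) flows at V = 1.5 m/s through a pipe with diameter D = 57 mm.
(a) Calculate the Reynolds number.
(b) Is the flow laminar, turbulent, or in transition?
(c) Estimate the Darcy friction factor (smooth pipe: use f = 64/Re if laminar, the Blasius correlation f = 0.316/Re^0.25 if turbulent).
(a) Re = V·D/ν = 1.5·0.057/1.00e-06 = 85500
(b) Flow regime: turbulent (Re > 4000)
(c) Friction factor: f = 0.316/Re^0.25 = 0.316/85500^0.25 = 0.01848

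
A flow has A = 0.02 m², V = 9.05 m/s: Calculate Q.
Formula: Q = A V
Q = 0.02·9.05·1000 = 181 L/s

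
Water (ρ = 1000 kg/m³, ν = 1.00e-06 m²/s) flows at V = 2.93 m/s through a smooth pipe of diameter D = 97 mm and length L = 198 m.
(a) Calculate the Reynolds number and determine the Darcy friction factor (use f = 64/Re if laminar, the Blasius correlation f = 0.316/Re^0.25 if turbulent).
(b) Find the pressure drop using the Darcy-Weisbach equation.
(a) Re = V·D/ν = 2.93·0.097/1.00e-06 = 284210 → turbulent (Re > 4000); f = 0.316/Re^0.25 = 0.316/284210^0.25 = 0.013686 (Blasius is strictly valid for Re ≲ 1e5; used here as the smooth-pipe estimate the problem specifies)
(b) Darcy-Weisbach: ΔP = f·(L/D)·½ρV²/1000 = 0.013686·(198/0.097)·½·1000·2.93²/1000 = 119.9 kPa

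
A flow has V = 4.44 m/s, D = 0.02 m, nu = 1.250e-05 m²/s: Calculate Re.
Formula: Re = \frac{V D}{\nu}
Re = 4.44·0.02/1.250e-05 = 7104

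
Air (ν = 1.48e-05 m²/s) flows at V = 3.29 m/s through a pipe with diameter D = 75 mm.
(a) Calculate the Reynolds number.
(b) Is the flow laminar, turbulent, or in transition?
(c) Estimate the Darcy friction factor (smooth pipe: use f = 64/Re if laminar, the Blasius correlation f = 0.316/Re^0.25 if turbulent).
(a) Re = V·D/ν = 3.29·0.075/1.48e-05 = 16672
(b) Flow regime: turbulent (Re > 4000)
(c) Friction factor: f = 0.316/Re^0.25 = 0.316/16672^0.25 = 0.02781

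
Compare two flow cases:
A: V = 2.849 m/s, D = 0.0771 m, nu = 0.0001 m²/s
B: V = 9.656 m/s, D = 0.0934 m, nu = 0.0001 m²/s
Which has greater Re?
Re(A) = 2197, Re(B) = 9019. Answer: B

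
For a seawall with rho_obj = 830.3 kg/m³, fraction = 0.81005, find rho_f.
Formula: f_{sub} = \frac{\rho_{obj}}{\rho_f}
Substituting knowns: 0.81005 = 830.3/rho_f
Solving for rho_f: rho_f = 830.3/0.81005 = 1025 kg/m³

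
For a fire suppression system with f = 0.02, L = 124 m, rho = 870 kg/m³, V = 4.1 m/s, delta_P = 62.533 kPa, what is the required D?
Formula: \Delta P = f \frac{L}{D} \frac{\rho V^2}{2}
Substituting knowns: 62.533 = 0.02·(124/D)·0.5·870·4.1²/1000
Solving for D: D = 0.02·124·0.5·870·4.1²/(62.533·1000) = 0.29 m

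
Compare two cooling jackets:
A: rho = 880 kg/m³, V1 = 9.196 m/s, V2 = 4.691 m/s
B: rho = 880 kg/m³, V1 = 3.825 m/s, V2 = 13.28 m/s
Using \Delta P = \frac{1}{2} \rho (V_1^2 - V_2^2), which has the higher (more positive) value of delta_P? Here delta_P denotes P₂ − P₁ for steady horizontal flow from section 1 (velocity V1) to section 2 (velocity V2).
delta_P(A) = 27.53 kPa, delta_P(B) = -71.16 kPa. Answer: A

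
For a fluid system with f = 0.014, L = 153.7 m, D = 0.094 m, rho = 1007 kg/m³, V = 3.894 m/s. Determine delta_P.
Formula: \Delta P = f \frac{L}{D} \frac{\rho V^2}{2}
delta_P = 0.014·(153.7/0.094)·0.5·1007·3.894²/1000 = 174.8 kPa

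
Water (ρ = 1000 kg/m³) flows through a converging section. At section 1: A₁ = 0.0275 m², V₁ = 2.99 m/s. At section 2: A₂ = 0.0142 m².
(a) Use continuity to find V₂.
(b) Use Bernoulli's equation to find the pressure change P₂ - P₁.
(a) Continuity: A₁V₁=A₂V₂ -> V₂=A₁V₁/A₂=0.0275*2.99/0.0142=5.79 m/s
(b) Bernoulli: P₂-P₁=0.5*rho*(V₁^2-V₂^2)/1000=0.5*1000*(2.99^2-5.79^2)/1000=-12.29 kPa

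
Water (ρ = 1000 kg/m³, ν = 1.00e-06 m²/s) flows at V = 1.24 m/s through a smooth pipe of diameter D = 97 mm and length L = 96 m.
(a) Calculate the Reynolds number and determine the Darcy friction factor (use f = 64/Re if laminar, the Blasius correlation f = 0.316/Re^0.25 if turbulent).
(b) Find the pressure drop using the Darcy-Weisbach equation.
(a) Re = V·D/ν = 1.24·0.097/1.00e-06 = 120280 → turbulent (Re > 4000); f = 0.316/Re^0.25 = 0.316/120280^0.25 = 0.016968 (Blasius is strictly valid for Re ≲ 1e5; used here as the smooth-pipe estimate the problem specifies)
(b) Darcy-Weisbach: ΔP = f·(L/D)·½ρV²/1000 = 0.016968·(96/0.097)·½·1000·1.24²/1000 = 12.91 kPa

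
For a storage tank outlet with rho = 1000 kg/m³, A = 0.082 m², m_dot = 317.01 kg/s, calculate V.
Formula: \dot{m} = \rho A V
Substituting knowns: 317.01 = 1000·0.082·V
Solving for V: V = 317.01/(1000·0.082) = 3.866 m/s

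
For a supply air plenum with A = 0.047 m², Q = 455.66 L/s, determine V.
Formula: Q = A V
Substituting knowns: 455.66 = 0.047·V·1000
Solving for V: V = (455.66/1000)/0.047 = 9.695 m/s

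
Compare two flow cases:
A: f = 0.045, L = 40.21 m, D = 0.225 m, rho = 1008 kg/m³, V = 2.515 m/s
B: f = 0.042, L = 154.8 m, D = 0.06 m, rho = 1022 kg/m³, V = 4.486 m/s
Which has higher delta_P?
delta_P(A) = 25.64 kPa, delta_P(B) = 1114 kPa. Answer: B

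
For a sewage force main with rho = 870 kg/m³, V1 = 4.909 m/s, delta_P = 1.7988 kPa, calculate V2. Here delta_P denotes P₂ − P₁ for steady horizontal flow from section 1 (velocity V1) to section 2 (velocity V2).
Formula: \Delta P = \frac{1}{2} \rho (V_1^2 - V_2^2)
Substituting knowns: 1.7988 = 0.5·870·(4.909² − V2²)/1000
Solving for V2: V2 = √(4.909² − 2·(1.7988·1000)/870) = 4.468 m/s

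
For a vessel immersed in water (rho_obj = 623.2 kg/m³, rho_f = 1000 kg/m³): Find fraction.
Formula: f_{sub} = \frac{\rho_{obj}}{\rho_f}
fraction = 623.2/1000 = 0.6232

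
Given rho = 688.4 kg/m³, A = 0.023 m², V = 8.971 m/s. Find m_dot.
Formula: \dot{m} = \rho A V
m_dot = 688.4·0.023·8.971 = 142 kg/s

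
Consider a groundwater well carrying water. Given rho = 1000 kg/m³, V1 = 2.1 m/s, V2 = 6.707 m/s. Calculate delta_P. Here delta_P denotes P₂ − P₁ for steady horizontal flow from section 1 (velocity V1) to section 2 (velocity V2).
Formula: \Delta P = \frac{1}{2} \rho (V_1^2 - V_2^2)
delta_P = 0.5·1000·(2.1² − 6.707²)/1000 = -20.29 kPa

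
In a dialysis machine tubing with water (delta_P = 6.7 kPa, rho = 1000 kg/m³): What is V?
Formula: V = \sqrt{\frac{2 \Delta P}{\rho}}
V = √(2·(6.7·1000)/1000) = 3.661 m/s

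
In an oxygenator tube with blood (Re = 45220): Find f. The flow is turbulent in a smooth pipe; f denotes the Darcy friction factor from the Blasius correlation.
Formula: f = \frac{0.316}{Re^{0.25}}
f = 0.316/45220^0.25 = 0.02167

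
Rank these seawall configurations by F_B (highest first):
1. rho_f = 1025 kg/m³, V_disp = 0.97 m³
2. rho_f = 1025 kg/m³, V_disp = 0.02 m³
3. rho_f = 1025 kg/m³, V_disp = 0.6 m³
Case 1: F_B = 9754 N
Case 2: F_B = 201.1 N
Case 3: F_B = 6033 N
Ranking (highest first): 1, 3, 2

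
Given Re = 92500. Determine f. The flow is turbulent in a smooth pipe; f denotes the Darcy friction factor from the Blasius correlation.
Formula: f = \frac{0.316}{Re^{0.25}}
f = 0.316/92500^0.25 = 0.01812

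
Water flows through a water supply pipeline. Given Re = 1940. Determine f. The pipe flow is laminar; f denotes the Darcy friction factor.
Formula: f = \frac{64}{Re}
f = 64/1940 = 0.03299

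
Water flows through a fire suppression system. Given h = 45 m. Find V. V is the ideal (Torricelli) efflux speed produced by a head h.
Formula: V = \sqrt{2 g h}
V = √(2·9.81·45) = 29.71 m/s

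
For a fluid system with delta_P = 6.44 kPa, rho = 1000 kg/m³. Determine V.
Formula: V = \sqrt{\frac{2 \Delta P}{\rho}}
V = √(2·(6.44·1000)/1000) = 3.589 m/s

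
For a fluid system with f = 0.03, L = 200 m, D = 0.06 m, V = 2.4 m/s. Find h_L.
Formula: h_L = f \frac{L}{D} \frac{V^2}{2g}
h_L = 0.03·(200/0.06)·2.4²/(2·9.81) = 29.36 m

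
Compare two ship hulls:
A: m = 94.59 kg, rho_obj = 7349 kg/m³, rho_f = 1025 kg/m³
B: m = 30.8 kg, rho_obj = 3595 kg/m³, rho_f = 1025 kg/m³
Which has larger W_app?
W_app(A) = 798.5 N, W_app(B) = 216 N. Answer: A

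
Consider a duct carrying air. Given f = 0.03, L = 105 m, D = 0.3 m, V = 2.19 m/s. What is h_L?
Formula: h_L = f \frac{L}{D} \frac{V^2}{2g}
h_L = 0.03·(105/0.3)·2.19²/(2·9.81) = 2.567 m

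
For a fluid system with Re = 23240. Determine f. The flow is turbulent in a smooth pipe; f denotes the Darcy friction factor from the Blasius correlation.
Formula: f = \frac{0.316}{Re^{0.25}}
f = 0.316/23240^0.25 = 0.02559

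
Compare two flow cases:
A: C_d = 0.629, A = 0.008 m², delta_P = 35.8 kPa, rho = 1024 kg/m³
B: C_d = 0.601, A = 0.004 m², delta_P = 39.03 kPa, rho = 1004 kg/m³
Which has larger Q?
Q(A) = 42.08 L/s, Q(B) = 21.2 L/s. Answer: A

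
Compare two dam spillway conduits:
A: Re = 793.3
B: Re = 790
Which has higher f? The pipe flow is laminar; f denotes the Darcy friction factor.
f(A) = 0.08068, f(B) = 0.08101. Answer: B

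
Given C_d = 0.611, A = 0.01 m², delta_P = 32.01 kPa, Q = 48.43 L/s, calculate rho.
Formula: Q = C_d A \sqrt{\frac{2 \Delta P}{\rho}}
Substituting knowns: 48.43 = 0.611·0.01·√(2·(32.01·1000)/rho)·1000
Solving for rho: rho = 2·(32.01·1000)/((48.43/1000)/(0.611·0.01))² = 1019 kg/m³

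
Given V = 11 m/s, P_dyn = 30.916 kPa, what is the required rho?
Formula: P_{dyn} = \frac{1}{2} \rho V^2
Substituting knowns: 30.916 = 0.5·rho·11²/1000
Solving for rho: rho = 2·(30.916·1000)/11² = 511 kg/m³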